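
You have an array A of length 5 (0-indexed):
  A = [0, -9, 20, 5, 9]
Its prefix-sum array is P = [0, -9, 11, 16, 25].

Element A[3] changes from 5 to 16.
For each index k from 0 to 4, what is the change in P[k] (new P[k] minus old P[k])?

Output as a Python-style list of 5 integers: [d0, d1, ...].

Answer: [0, 0, 0, 11, 11]

Derivation:
Element change: A[3] 5 -> 16, delta = 11
For k < 3: P[k] unchanged, delta_P[k] = 0
For k >= 3: P[k] shifts by exactly 11
Delta array: [0, 0, 0, 11, 11]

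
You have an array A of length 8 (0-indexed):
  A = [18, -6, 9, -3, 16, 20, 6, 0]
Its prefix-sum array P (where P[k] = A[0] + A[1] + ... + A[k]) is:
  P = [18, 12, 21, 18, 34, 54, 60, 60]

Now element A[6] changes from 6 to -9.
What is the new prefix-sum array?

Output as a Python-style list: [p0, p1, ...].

Answer: [18, 12, 21, 18, 34, 54, 45, 45]

Derivation:
Change: A[6] 6 -> -9, delta = -15
P[k] for k < 6: unchanged (A[6] not included)
P[k] for k >= 6: shift by delta = -15
  P[0] = 18 + 0 = 18
  P[1] = 12 + 0 = 12
  P[2] = 21 + 0 = 21
  P[3] = 18 + 0 = 18
  P[4] = 34 + 0 = 34
  P[5] = 54 + 0 = 54
  P[6] = 60 + -15 = 45
  P[7] = 60 + -15 = 45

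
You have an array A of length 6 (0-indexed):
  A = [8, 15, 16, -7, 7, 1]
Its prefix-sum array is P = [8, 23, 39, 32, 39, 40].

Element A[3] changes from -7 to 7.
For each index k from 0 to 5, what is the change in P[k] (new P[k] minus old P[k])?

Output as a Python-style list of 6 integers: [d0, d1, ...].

Answer: [0, 0, 0, 14, 14, 14]

Derivation:
Element change: A[3] -7 -> 7, delta = 14
For k < 3: P[k] unchanged, delta_P[k] = 0
For k >= 3: P[k] shifts by exactly 14
Delta array: [0, 0, 0, 14, 14, 14]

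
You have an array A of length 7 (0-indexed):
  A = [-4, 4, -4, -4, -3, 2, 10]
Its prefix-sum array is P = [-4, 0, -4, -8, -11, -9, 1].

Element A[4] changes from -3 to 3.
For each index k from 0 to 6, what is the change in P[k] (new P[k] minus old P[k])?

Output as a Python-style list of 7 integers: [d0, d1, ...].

Answer: [0, 0, 0, 0, 6, 6, 6]

Derivation:
Element change: A[4] -3 -> 3, delta = 6
For k < 4: P[k] unchanged, delta_P[k] = 0
For k >= 4: P[k] shifts by exactly 6
Delta array: [0, 0, 0, 0, 6, 6, 6]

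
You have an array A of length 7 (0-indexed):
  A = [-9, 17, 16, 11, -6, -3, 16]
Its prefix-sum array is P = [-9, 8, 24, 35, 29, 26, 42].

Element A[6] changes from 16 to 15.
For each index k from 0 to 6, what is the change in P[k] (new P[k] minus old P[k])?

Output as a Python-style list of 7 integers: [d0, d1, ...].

Answer: [0, 0, 0, 0, 0, 0, -1]

Derivation:
Element change: A[6] 16 -> 15, delta = -1
For k < 6: P[k] unchanged, delta_P[k] = 0
For k >= 6: P[k] shifts by exactly -1
Delta array: [0, 0, 0, 0, 0, 0, -1]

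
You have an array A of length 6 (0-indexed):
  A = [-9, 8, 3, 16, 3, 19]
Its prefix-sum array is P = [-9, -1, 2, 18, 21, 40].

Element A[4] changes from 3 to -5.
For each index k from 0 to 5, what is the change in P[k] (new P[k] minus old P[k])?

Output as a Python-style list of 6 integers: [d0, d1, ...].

Element change: A[4] 3 -> -5, delta = -8
For k < 4: P[k] unchanged, delta_P[k] = 0
For k >= 4: P[k] shifts by exactly -8
Delta array: [0, 0, 0, 0, -8, -8]

Answer: [0, 0, 0, 0, -8, -8]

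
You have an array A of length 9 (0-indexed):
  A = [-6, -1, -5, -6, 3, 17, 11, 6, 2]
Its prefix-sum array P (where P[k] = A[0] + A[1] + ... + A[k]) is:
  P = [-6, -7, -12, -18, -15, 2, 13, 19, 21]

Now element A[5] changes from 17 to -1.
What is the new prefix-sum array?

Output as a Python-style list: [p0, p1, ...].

Answer: [-6, -7, -12, -18, -15, -16, -5, 1, 3]

Derivation:
Change: A[5] 17 -> -1, delta = -18
P[k] for k < 5: unchanged (A[5] not included)
P[k] for k >= 5: shift by delta = -18
  P[0] = -6 + 0 = -6
  P[1] = -7 + 0 = -7
  P[2] = -12 + 0 = -12
  P[3] = -18 + 0 = -18
  P[4] = -15 + 0 = -15
  P[5] = 2 + -18 = -16
  P[6] = 13 + -18 = -5
  P[7] = 19 + -18 = 1
  P[8] = 21 + -18 = 3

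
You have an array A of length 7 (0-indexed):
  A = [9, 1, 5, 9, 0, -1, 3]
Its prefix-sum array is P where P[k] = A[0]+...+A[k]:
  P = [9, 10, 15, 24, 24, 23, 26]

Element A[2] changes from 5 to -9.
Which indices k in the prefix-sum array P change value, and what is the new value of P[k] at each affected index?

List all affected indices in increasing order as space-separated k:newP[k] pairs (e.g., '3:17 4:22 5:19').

P[k] = A[0] + ... + A[k]
P[k] includes A[2] iff k >= 2
Affected indices: 2, 3, ..., 6; delta = -14
  P[2]: 15 + -14 = 1
  P[3]: 24 + -14 = 10
  P[4]: 24 + -14 = 10
  P[5]: 23 + -14 = 9
  P[6]: 26 + -14 = 12

Answer: 2:1 3:10 4:10 5:9 6:12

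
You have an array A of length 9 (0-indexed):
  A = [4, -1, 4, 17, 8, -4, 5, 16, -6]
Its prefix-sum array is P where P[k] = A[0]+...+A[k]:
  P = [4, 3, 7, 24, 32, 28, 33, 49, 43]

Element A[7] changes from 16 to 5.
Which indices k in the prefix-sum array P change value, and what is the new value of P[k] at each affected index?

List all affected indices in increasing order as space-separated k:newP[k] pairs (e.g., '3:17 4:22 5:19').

P[k] = A[0] + ... + A[k]
P[k] includes A[7] iff k >= 7
Affected indices: 7, 8, ..., 8; delta = -11
  P[7]: 49 + -11 = 38
  P[8]: 43 + -11 = 32

Answer: 7:38 8:32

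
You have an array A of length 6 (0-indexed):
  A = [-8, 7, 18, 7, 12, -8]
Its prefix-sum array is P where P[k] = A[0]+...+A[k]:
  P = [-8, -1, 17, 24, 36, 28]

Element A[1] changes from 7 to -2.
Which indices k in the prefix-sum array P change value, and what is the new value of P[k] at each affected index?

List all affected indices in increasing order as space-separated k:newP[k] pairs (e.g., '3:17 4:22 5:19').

Answer: 1:-10 2:8 3:15 4:27 5:19

Derivation:
P[k] = A[0] + ... + A[k]
P[k] includes A[1] iff k >= 1
Affected indices: 1, 2, ..., 5; delta = -9
  P[1]: -1 + -9 = -10
  P[2]: 17 + -9 = 8
  P[3]: 24 + -9 = 15
  P[4]: 36 + -9 = 27
  P[5]: 28 + -9 = 19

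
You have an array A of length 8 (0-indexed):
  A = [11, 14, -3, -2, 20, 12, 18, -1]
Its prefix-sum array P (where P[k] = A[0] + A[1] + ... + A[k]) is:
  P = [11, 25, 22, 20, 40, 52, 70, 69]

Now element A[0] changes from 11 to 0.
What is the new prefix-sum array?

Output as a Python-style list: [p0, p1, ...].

Answer: [0, 14, 11, 9, 29, 41, 59, 58]

Derivation:
Change: A[0] 11 -> 0, delta = -11
P[k] for k < 0: unchanged (A[0] not included)
P[k] for k >= 0: shift by delta = -11
  P[0] = 11 + -11 = 0
  P[1] = 25 + -11 = 14
  P[2] = 22 + -11 = 11
  P[3] = 20 + -11 = 9
  P[4] = 40 + -11 = 29
  P[5] = 52 + -11 = 41
  P[6] = 70 + -11 = 59
  P[7] = 69 + -11 = 58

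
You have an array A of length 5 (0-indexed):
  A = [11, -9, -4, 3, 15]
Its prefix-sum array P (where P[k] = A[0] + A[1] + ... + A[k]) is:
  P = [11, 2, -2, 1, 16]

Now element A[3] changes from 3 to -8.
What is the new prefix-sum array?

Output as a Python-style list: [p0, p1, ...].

Answer: [11, 2, -2, -10, 5]

Derivation:
Change: A[3] 3 -> -8, delta = -11
P[k] for k < 3: unchanged (A[3] not included)
P[k] for k >= 3: shift by delta = -11
  P[0] = 11 + 0 = 11
  P[1] = 2 + 0 = 2
  P[2] = -2 + 0 = -2
  P[3] = 1 + -11 = -10
  P[4] = 16 + -11 = 5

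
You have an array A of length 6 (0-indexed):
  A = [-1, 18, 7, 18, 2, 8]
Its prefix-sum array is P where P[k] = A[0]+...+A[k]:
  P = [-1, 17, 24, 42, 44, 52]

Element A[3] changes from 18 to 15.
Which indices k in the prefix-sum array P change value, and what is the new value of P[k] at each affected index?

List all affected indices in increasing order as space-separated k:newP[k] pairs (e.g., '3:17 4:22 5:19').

Answer: 3:39 4:41 5:49

Derivation:
P[k] = A[0] + ... + A[k]
P[k] includes A[3] iff k >= 3
Affected indices: 3, 4, ..., 5; delta = -3
  P[3]: 42 + -3 = 39
  P[4]: 44 + -3 = 41
  P[5]: 52 + -3 = 49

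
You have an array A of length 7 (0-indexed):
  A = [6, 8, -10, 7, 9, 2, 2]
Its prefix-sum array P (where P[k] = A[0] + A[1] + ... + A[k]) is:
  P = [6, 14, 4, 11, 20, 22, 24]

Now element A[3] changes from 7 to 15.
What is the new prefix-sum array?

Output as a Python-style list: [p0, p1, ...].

Change: A[3] 7 -> 15, delta = 8
P[k] for k < 3: unchanged (A[3] not included)
P[k] for k >= 3: shift by delta = 8
  P[0] = 6 + 0 = 6
  P[1] = 14 + 0 = 14
  P[2] = 4 + 0 = 4
  P[3] = 11 + 8 = 19
  P[4] = 20 + 8 = 28
  P[5] = 22 + 8 = 30
  P[6] = 24 + 8 = 32

Answer: [6, 14, 4, 19, 28, 30, 32]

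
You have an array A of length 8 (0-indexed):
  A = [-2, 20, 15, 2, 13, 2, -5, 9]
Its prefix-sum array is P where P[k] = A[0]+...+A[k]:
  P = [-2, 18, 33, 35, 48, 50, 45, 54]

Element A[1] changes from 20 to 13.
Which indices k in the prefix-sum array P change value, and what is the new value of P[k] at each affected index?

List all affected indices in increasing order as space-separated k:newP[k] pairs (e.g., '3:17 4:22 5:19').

P[k] = A[0] + ... + A[k]
P[k] includes A[1] iff k >= 1
Affected indices: 1, 2, ..., 7; delta = -7
  P[1]: 18 + -7 = 11
  P[2]: 33 + -7 = 26
  P[3]: 35 + -7 = 28
  P[4]: 48 + -7 = 41
  P[5]: 50 + -7 = 43
  P[6]: 45 + -7 = 38
  P[7]: 54 + -7 = 47

Answer: 1:11 2:26 3:28 4:41 5:43 6:38 7:47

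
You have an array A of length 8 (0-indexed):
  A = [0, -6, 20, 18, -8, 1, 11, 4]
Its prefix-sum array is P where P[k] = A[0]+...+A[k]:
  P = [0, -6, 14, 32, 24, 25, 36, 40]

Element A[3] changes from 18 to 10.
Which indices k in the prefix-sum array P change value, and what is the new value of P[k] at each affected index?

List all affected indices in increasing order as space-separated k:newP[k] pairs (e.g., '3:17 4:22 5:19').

P[k] = A[0] + ... + A[k]
P[k] includes A[3] iff k >= 3
Affected indices: 3, 4, ..., 7; delta = -8
  P[3]: 32 + -8 = 24
  P[4]: 24 + -8 = 16
  P[5]: 25 + -8 = 17
  P[6]: 36 + -8 = 28
  P[7]: 40 + -8 = 32

Answer: 3:24 4:16 5:17 6:28 7:32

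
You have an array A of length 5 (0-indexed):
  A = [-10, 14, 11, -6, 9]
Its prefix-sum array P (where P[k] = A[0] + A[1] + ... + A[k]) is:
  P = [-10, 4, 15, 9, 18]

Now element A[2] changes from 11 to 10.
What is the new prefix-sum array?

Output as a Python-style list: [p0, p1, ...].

Answer: [-10, 4, 14, 8, 17]

Derivation:
Change: A[2] 11 -> 10, delta = -1
P[k] for k < 2: unchanged (A[2] not included)
P[k] for k >= 2: shift by delta = -1
  P[0] = -10 + 0 = -10
  P[1] = 4 + 0 = 4
  P[2] = 15 + -1 = 14
  P[3] = 9 + -1 = 8
  P[4] = 18 + -1 = 17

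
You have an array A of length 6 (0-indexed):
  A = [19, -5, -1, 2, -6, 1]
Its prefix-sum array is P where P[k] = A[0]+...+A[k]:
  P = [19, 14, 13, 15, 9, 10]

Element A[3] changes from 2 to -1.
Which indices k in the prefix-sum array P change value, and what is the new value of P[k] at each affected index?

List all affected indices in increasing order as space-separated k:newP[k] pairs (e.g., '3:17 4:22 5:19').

P[k] = A[0] + ... + A[k]
P[k] includes A[3] iff k >= 3
Affected indices: 3, 4, ..., 5; delta = -3
  P[3]: 15 + -3 = 12
  P[4]: 9 + -3 = 6
  P[5]: 10 + -3 = 7

Answer: 3:12 4:6 5:7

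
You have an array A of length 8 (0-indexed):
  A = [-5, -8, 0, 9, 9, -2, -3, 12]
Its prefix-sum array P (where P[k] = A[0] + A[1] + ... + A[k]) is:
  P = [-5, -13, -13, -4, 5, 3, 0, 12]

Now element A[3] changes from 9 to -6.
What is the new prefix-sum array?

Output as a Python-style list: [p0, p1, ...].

Change: A[3] 9 -> -6, delta = -15
P[k] for k < 3: unchanged (A[3] not included)
P[k] for k >= 3: shift by delta = -15
  P[0] = -5 + 0 = -5
  P[1] = -13 + 0 = -13
  P[2] = -13 + 0 = -13
  P[3] = -4 + -15 = -19
  P[4] = 5 + -15 = -10
  P[5] = 3 + -15 = -12
  P[6] = 0 + -15 = -15
  P[7] = 12 + -15 = -3

Answer: [-5, -13, -13, -19, -10, -12, -15, -3]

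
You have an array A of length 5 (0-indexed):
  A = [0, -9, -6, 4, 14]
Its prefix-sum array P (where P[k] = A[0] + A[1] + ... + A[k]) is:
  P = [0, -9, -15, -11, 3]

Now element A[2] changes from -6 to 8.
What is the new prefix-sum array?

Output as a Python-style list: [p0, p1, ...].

Change: A[2] -6 -> 8, delta = 14
P[k] for k < 2: unchanged (A[2] not included)
P[k] for k >= 2: shift by delta = 14
  P[0] = 0 + 0 = 0
  P[1] = -9 + 0 = -9
  P[2] = -15 + 14 = -1
  P[3] = -11 + 14 = 3
  P[4] = 3 + 14 = 17

Answer: [0, -9, -1, 3, 17]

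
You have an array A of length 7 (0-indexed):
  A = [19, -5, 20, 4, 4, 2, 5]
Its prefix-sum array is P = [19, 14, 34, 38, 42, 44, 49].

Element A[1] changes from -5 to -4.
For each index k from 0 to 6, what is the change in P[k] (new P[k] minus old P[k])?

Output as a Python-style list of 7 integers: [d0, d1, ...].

Answer: [0, 1, 1, 1, 1, 1, 1]

Derivation:
Element change: A[1] -5 -> -4, delta = 1
For k < 1: P[k] unchanged, delta_P[k] = 0
For k >= 1: P[k] shifts by exactly 1
Delta array: [0, 1, 1, 1, 1, 1, 1]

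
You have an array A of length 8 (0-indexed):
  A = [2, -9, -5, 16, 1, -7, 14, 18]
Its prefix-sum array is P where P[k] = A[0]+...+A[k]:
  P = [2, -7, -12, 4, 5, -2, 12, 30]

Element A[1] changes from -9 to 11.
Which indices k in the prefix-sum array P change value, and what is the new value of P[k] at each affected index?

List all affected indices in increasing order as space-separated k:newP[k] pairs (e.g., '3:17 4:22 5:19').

Answer: 1:13 2:8 3:24 4:25 5:18 6:32 7:50

Derivation:
P[k] = A[0] + ... + A[k]
P[k] includes A[1] iff k >= 1
Affected indices: 1, 2, ..., 7; delta = 20
  P[1]: -7 + 20 = 13
  P[2]: -12 + 20 = 8
  P[3]: 4 + 20 = 24
  P[4]: 5 + 20 = 25
  P[5]: -2 + 20 = 18
  P[6]: 12 + 20 = 32
  P[7]: 30 + 20 = 50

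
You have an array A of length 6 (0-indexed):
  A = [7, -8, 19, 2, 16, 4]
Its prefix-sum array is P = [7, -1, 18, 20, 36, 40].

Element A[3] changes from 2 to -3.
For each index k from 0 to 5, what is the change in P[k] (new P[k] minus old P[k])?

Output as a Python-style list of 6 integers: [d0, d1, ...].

Element change: A[3] 2 -> -3, delta = -5
For k < 3: P[k] unchanged, delta_P[k] = 0
For k >= 3: P[k] shifts by exactly -5
Delta array: [0, 0, 0, -5, -5, -5]

Answer: [0, 0, 0, -5, -5, -5]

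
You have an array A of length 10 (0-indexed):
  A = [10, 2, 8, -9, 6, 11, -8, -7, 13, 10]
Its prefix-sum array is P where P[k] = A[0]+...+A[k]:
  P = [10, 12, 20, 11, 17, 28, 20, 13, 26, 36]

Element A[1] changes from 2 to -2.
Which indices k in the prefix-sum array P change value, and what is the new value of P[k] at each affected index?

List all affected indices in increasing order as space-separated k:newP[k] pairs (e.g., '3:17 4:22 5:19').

P[k] = A[0] + ... + A[k]
P[k] includes A[1] iff k >= 1
Affected indices: 1, 2, ..., 9; delta = -4
  P[1]: 12 + -4 = 8
  P[2]: 20 + -4 = 16
  P[3]: 11 + -4 = 7
  P[4]: 17 + -4 = 13
  P[5]: 28 + -4 = 24
  P[6]: 20 + -4 = 16
  P[7]: 13 + -4 = 9
  P[8]: 26 + -4 = 22
  P[9]: 36 + -4 = 32

Answer: 1:8 2:16 3:7 4:13 5:24 6:16 7:9 8:22 9:32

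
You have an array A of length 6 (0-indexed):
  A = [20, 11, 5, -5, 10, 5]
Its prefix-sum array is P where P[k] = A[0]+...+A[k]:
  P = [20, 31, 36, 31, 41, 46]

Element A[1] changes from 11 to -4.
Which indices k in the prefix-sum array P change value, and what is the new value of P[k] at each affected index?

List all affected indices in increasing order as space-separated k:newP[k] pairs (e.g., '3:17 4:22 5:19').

P[k] = A[0] + ... + A[k]
P[k] includes A[1] iff k >= 1
Affected indices: 1, 2, ..., 5; delta = -15
  P[1]: 31 + -15 = 16
  P[2]: 36 + -15 = 21
  P[3]: 31 + -15 = 16
  P[4]: 41 + -15 = 26
  P[5]: 46 + -15 = 31

Answer: 1:16 2:21 3:16 4:26 5:31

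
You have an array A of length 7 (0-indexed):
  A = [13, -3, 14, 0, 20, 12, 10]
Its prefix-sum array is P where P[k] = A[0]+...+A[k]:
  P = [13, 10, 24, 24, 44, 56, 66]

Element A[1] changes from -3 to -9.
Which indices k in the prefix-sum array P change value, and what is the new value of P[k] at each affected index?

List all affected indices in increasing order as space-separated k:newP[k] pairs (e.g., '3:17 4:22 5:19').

Answer: 1:4 2:18 3:18 4:38 5:50 6:60

Derivation:
P[k] = A[0] + ... + A[k]
P[k] includes A[1] iff k >= 1
Affected indices: 1, 2, ..., 6; delta = -6
  P[1]: 10 + -6 = 4
  P[2]: 24 + -6 = 18
  P[3]: 24 + -6 = 18
  P[4]: 44 + -6 = 38
  P[5]: 56 + -6 = 50
  P[6]: 66 + -6 = 60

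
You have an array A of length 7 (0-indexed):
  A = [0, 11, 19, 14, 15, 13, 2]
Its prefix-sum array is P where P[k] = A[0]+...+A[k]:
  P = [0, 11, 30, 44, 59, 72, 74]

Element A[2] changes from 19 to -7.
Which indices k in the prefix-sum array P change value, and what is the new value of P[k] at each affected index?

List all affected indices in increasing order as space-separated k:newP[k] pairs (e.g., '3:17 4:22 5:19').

P[k] = A[0] + ... + A[k]
P[k] includes A[2] iff k >= 2
Affected indices: 2, 3, ..., 6; delta = -26
  P[2]: 30 + -26 = 4
  P[3]: 44 + -26 = 18
  P[4]: 59 + -26 = 33
  P[5]: 72 + -26 = 46
  P[6]: 74 + -26 = 48

Answer: 2:4 3:18 4:33 5:46 6:48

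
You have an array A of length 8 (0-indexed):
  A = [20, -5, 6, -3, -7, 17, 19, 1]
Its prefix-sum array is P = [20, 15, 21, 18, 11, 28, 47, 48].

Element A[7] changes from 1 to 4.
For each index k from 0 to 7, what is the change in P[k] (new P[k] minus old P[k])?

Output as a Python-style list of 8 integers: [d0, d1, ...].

Element change: A[7] 1 -> 4, delta = 3
For k < 7: P[k] unchanged, delta_P[k] = 0
For k >= 7: P[k] shifts by exactly 3
Delta array: [0, 0, 0, 0, 0, 0, 0, 3]

Answer: [0, 0, 0, 0, 0, 0, 0, 3]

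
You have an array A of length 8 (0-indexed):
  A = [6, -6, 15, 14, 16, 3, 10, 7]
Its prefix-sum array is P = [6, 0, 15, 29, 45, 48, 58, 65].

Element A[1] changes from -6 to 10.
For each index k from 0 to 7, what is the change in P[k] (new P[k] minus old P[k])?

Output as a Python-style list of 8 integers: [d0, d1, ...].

Answer: [0, 16, 16, 16, 16, 16, 16, 16]

Derivation:
Element change: A[1] -6 -> 10, delta = 16
For k < 1: P[k] unchanged, delta_P[k] = 0
For k >= 1: P[k] shifts by exactly 16
Delta array: [0, 16, 16, 16, 16, 16, 16, 16]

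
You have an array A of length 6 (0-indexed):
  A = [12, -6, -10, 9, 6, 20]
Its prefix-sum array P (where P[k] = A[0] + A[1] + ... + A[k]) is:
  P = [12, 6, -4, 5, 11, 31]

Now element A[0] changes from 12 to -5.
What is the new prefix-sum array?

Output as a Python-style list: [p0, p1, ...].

Change: A[0] 12 -> -5, delta = -17
P[k] for k < 0: unchanged (A[0] not included)
P[k] for k >= 0: shift by delta = -17
  P[0] = 12 + -17 = -5
  P[1] = 6 + -17 = -11
  P[2] = -4 + -17 = -21
  P[3] = 5 + -17 = -12
  P[4] = 11 + -17 = -6
  P[5] = 31 + -17 = 14

Answer: [-5, -11, -21, -12, -6, 14]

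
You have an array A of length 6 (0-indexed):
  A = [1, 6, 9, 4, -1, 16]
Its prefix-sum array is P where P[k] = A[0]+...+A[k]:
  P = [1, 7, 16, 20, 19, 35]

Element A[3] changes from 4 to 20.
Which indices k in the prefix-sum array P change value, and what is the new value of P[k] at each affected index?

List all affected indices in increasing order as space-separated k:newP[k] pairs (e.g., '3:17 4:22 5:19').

Answer: 3:36 4:35 5:51

Derivation:
P[k] = A[0] + ... + A[k]
P[k] includes A[3] iff k >= 3
Affected indices: 3, 4, ..., 5; delta = 16
  P[3]: 20 + 16 = 36
  P[4]: 19 + 16 = 35
  P[5]: 35 + 16 = 51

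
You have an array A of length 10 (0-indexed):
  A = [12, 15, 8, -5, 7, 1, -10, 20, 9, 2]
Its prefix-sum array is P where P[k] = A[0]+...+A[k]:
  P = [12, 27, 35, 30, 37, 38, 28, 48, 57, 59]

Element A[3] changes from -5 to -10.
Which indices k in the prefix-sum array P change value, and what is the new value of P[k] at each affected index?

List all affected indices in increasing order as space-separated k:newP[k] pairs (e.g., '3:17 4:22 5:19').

Answer: 3:25 4:32 5:33 6:23 7:43 8:52 9:54

Derivation:
P[k] = A[0] + ... + A[k]
P[k] includes A[3] iff k >= 3
Affected indices: 3, 4, ..., 9; delta = -5
  P[3]: 30 + -5 = 25
  P[4]: 37 + -5 = 32
  P[5]: 38 + -5 = 33
  P[6]: 28 + -5 = 23
  P[7]: 48 + -5 = 43
  P[8]: 57 + -5 = 52
  P[9]: 59 + -5 = 54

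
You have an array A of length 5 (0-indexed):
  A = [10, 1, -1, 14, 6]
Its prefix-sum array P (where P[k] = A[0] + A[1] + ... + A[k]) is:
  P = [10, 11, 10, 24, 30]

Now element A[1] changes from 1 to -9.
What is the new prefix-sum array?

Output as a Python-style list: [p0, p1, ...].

Change: A[1] 1 -> -9, delta = -10
P[k] for k < 1: unchanged (A[1] not included)
P[k] for k >= 1: shift by delta = -10
  P[0] = 10 + 0 = 10
  P[1] = 11 + -10 = 1
  P[2] = 10 + -10 = 0
  P[3] = 24 + -10 = 14
  P[4] = 30 + -10 = 20

Answer: [10, 1, 0, 14, 20]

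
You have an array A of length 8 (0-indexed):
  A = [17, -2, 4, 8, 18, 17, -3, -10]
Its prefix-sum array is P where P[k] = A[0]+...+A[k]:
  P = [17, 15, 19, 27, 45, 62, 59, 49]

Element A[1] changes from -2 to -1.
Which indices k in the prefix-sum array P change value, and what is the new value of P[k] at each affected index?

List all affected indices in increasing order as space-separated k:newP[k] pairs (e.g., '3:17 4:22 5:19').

Answer: 1:16 2:20 3:28 4:46 5:63 6:60 7:50

Derivation:
P[k] = A[0] + ... + A[k]
P[k] includes A[1] iff k >= 1
Affected indices: 1, 2, ..., 7; delta = 1
  P[1]: 15 + 1 = 16
  P[2]: 19 + 1 = 20
  P[3]: 27 + 1 = 28
  P[4]: 45 + 1 = 46
  P[5]: 62 + 1 = 63
  P[6]: 59 + 1 = 60
  P[7]: 49 + 1 = 50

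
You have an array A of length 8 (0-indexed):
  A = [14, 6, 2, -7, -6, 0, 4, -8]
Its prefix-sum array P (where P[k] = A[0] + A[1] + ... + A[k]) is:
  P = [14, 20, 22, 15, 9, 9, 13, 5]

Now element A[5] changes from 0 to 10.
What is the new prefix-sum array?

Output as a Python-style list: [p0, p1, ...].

Answer: [14, 20, 22, 15, 9, 19, 23, 15]

Derivation:
Change: A[5] 0 -> 10, delta = 10
P[k] for k < 5: unchanged (A[5] not included)
P[k] for k >= 5: shift by delta = 10
  P[0] = 14 + 0 = 14
  P[1] = 20 + 0 = 20
  P[2] = 22 + 0 = 22
  P[3] = 15 + 0 = 15
  P[4] = 9 + 0 = 9
  P[5] = 9 + 10 = 19
  P[6] = 13 + 10 = 23
  P[7] = 5 + 10 = 15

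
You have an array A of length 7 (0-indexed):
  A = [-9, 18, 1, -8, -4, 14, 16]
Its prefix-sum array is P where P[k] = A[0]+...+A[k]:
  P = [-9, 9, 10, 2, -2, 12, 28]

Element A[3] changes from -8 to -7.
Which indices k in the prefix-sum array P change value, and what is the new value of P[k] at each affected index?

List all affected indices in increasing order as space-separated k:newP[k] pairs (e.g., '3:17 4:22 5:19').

P[k] = A[0] + ... + A[k]
P[k] includes A[3] iff k >= 3
Affected indices: 3, 4, ..., 6; delta = 1
  P[3]: 2 + 1 = 3
  P[4]: -2 + 1 = -1
  P[5]: 12 + 1 = 13
  P[6]: 28 + 1 = 29

Answer: 3:3 4:-1 5:13 6:29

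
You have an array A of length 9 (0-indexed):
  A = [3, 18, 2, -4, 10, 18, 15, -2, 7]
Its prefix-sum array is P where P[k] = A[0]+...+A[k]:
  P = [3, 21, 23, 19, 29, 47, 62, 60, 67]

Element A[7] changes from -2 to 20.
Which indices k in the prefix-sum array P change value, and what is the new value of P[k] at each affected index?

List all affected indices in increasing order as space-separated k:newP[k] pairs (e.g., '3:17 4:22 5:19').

Answer: 7:82 8:89

Derivation:
P[k] = A[0] + ... + A[k]
P[k] includes A[7] iff k >= 7
Affected indices: 7, 8, ..., 8; delta = 22
  P[7]: 60 + 22 = 82
  P[8]: 67 + 22 = 89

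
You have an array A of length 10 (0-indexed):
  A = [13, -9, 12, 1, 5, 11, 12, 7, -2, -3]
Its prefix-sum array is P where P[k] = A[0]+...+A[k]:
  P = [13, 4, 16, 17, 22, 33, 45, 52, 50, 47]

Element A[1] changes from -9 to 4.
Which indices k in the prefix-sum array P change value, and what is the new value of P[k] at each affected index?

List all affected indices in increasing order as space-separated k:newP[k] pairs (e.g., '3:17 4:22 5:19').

Answer: 1:17 2:29 3:30 4:35 5:46 6:58 7:65 8:63 9:60

Derivation:
P[k] = A[0] + ... + A[k]
P[k] includes A[1] iff k >= 1
Affected indices: 1, 2, ..., 9; delta = 13
  P[1]: 4 + 13 = 17
  P[2]: 16 + 13 = 29
  P[3]: 17 + 13 = 30
  P[4]: 22 + 13 = 35
  P[5]: 33 + 13 = 46
  P[6]: 45 + 13 = 58
  P[7]: 52 + 13 = 65
  P[8]: 50 + 13 = 63
  P[9]: 47 + 13 = 60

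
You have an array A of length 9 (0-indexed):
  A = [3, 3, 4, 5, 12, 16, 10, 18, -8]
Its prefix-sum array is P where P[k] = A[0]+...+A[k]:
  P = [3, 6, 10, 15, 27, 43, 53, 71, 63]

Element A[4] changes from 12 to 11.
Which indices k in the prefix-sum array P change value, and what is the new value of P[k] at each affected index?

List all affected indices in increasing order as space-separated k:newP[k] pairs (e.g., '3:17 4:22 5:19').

P[k] = A[0] + ... + A[k]
P[k] includes A[4] iff k >= 4
Affected indices: 4, 5, ..., 8; delta = -1
  P[4]: 27 + -1 = 26
  P[5]: 43 + -1 = 42
  P[6]: 53 + -1 = 52
  P[7]: 71 + -1 = 70
  P[8]: 63 + -1 = 62

Answer: 4:26 5:42 6:52 7:70 8:62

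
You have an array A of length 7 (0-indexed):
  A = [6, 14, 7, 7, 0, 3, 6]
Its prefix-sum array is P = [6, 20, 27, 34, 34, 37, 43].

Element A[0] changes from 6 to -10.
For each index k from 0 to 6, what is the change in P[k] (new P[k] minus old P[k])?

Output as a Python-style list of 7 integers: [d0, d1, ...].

Answer: [-16, -16, -16, -16, -16, -16, -16]

Derivation:
Element change: A[0] 6 -> -10, delta = -16
For k < 0: P[k] unchanged, delta_P[k] = 0
For k >= 0: P[k] shifts by exactly -16
Delta array: [-16, -16, -16, -16, -16, -16, -16]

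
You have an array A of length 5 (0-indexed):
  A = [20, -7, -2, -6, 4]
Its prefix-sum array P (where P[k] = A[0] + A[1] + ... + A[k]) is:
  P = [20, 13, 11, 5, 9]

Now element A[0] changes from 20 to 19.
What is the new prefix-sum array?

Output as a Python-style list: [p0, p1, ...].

Change: A[0] 20 -> 19, delta = -1
P[k] for k < 0: unchanged (A[0] not included)
P[k] for k >= 0: shift by delta = -1
  P[0] = 20 + -1 = 19
  P[1] = 13 + -1 = 12
  P[2] = 11 + -1 = 10
  P[3] = 5 + -1 = 4
  P[4] = 9 + -1 = 8

Answer: [19, 12, 10, 4, 8]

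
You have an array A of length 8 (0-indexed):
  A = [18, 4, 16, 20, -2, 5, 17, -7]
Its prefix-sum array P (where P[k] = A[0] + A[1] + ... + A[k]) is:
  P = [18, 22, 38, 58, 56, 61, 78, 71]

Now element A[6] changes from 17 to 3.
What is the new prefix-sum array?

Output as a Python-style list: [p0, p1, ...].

Answer: [18, 22, 38, 58, 56, 61, 64, 57]

Derivation:
Change: A[6] 17 -> 3, delta = -14
P[k] for k < 6: unchanged (A[6] not included)
P[k] for k >= 6: shift by delta = -14
  P[0] = 18 + 0 = 18
  P[1] = 22 + 0 = 22
  P[2] = 38 + 0 = 38
  P[3] = 58 + 0 = 58
  P[4] = 56 + 0 = 56
  P[5] = 61 + 0 = 61
  P[6] = 78 + -14 = 64
  P[7] = 71 + -14 = 57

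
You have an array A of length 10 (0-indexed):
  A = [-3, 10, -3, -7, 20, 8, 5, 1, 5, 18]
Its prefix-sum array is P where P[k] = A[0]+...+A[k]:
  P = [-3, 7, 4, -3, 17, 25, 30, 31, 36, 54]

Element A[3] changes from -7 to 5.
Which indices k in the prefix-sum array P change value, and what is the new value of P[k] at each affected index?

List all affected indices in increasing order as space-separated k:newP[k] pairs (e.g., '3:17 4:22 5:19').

Answer: 3:9 4:29 5:37 6:42 7:43 8:48 9:66

Derivation:
P[k] = A[0] + ... + A[k]
P[k] includes A[3] iff k >= 3
Affected indices: 3, 4, ..., 9; delta = 12
  P[3]: -3 + 12 = 9
  P[4]: 17 + 12 = 29
  P[5]: 25 + 12 = 37
  P[6]: 30 + 12 = 42
  P[7]: 31 + 12 = 43
  P[8]: 36 + 12 = 48
  P[9]: 54 + 12 = 66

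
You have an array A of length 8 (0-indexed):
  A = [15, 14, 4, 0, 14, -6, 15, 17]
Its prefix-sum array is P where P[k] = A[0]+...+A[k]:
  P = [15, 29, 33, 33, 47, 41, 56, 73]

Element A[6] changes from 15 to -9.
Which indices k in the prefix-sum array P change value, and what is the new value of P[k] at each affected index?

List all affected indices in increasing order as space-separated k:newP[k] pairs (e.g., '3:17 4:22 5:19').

Answer: 6:32 7:49

Derivation:
P[k] = A[0] + ... + A[k]
P[k] includes A[6] iff k >= 6
Affected indices: 6, 7, ..., 7; delta = -24
  P[6]: 56 + -24 = 32
  P[7]: 73 + -24 = 49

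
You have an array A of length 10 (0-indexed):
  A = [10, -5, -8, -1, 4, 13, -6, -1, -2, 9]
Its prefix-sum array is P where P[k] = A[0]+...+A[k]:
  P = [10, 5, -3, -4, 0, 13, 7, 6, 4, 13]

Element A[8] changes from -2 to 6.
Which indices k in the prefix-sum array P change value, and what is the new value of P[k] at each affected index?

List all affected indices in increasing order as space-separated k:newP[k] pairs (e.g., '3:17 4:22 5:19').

P[k] = A[0] + ... + A[k]
P[k] includes A[8] iff k >= 8
Affected indices: 8, 9, ..., 9; delta = 8
  P[8]: 4 + 8 = 12
  P[9]: 13 + 8 = 21

Answer: 8:12 9:21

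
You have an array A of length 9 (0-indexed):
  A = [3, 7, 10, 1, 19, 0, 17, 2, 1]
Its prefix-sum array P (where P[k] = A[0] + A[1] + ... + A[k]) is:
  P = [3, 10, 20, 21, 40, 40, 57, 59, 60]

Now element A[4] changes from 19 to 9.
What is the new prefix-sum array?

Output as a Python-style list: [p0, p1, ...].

Answer: [3, 10, 20, 21, 30, 30, 47, 49, 50]

Derivation:
Change: A[4] 19 -> 9, delta = -10
P[k] for k < 4: unchanged (A[4] not included)
P[k] for k >= 4: shift by delta = -10
  P[0] = 3 + 0 = 3
  P[1] = 10 + 0 = 10
  P[2] = 20 + 0 = 20
  P[3] = 21 + 0 = 21
  P[4] = 40 + -10 = 30
  P[5] = 40 + -10 = 30
  P[6] = 57 + -10 = 47
  P[7] = 59 + -10 = 49
  P[8] = 60 + -10 = 50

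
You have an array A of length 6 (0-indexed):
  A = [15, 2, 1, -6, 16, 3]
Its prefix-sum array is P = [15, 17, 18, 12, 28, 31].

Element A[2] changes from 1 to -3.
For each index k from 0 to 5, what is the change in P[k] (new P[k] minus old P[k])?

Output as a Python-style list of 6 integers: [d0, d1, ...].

Answer: [0, 0, -4, -4, -4, -4]

Derivation:
Element change: A[2] 1 -> -3, delta = -4
For k < 2: P[k] unchanged, delta_P[k] = 0
For k >= 2: P[k] shifts by exactly -4
Delta array: [0, 0, -4, -4, -4, -4]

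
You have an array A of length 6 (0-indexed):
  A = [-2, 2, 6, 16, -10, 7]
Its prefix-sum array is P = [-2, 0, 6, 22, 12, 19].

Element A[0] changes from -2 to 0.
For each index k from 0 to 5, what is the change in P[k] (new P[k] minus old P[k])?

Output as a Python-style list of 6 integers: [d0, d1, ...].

Answer: [2, 2, 2, 2, 2, 2]

Derivation:
Element change: A[0] -2 -> 0, delta = 2
For k < 0: P[k] unchanged, delta_P[k] = 0
For k >= 0: P[k] shifts by exactly 2
Delta array: [2, 2, 2, 2, 2, 2]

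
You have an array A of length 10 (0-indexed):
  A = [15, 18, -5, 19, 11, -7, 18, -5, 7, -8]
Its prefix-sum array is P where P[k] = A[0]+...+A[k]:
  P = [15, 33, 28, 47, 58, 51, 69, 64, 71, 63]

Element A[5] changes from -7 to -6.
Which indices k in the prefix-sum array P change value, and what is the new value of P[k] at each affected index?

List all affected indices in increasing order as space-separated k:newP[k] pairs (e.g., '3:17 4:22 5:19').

P[k] = A[0] + ... + A[k]
P[k] includes A[5] iff k >= 5
Affected indices: 5, 6, ..., 9; delta = 1
  P[5]: 51 + 1 = 52
  P[6]: 69 + 1 = 70
  P[7]: 64 + 1 = 65
  P[8]: 71 + 1 = 72
  P[9]: 63 + 1 = 64

Answer: 5:52 6:70 7:65 8:72 9:64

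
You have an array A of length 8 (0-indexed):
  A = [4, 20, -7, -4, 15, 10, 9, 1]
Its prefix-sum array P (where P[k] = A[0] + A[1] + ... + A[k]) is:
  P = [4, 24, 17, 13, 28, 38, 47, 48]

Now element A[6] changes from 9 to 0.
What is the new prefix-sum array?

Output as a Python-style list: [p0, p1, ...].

Answer: [4, 24, 17, 13, 28, 38, 38, 39]

Derivation:
Change: A[6] 9 -> 0, delta = -9
P[k] for k < 6: unchanged (A[6] not included)
P[k] for k >= 6: shift by delta = -9
  P[0] = 4 + 0 = 4
  P[1] = 24 + 0 = 24
  P[2] = 17 + 0 = 17
  P[3] = 13 + 0 = 13
  P[4] = 28 + 0 = 28
  P[5] = 38 + 0 = 38
  P[6] = 47 + -9 = 38
  P[7] = 48 + -9 = 39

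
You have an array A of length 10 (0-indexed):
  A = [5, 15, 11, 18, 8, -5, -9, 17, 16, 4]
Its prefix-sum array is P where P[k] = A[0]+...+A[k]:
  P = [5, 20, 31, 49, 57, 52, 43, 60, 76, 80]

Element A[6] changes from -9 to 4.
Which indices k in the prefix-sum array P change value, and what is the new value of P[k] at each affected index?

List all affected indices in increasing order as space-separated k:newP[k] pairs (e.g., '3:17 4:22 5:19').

Answer: 6:56 7:73 8:89 9:93

Derivation:
P[k] = A[0] + ... + A[k]
P[k] includes A[6] iff k >= 6
Affected indices: 6, 7, ..., 9; delta = 13
  P[6]: 43 + 13 = 56
  P[7]: 60 + 13 = 73
  P[8]: 76 + 13 = 89
  P[9]: 80 + 13 = 93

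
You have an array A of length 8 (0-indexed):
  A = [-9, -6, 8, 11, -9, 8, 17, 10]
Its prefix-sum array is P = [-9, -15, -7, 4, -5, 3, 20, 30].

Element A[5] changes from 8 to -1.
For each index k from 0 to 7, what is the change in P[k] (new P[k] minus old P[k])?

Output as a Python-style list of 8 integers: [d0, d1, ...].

Element change: A[5] 8 -> -1, delta = -9
For k < 5: P[k] unchanged, delta_P[k] = 0
For k >= 5: P[k] shifts by exactly -9
Delta array: [0, 0, 0, 0, 0, -9, -9, -9]

Answer: [0, 0, 0, 0, 0, -9, -9, -9]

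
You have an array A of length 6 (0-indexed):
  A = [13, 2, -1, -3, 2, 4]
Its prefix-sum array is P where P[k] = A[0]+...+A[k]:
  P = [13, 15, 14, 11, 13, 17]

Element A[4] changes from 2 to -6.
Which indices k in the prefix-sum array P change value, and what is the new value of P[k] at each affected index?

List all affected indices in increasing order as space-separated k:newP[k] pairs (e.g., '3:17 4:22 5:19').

Answer: 4:5 5:9

Derivation:
P[k] = A[0] + ... + A[k]
P[k] includes A[4] iff k >= 4
Affected indices: 4, 5, ..., 5; delta = -8
  P[4]: 13 + -8 = 5
  P[5]: 17 + -8 = 9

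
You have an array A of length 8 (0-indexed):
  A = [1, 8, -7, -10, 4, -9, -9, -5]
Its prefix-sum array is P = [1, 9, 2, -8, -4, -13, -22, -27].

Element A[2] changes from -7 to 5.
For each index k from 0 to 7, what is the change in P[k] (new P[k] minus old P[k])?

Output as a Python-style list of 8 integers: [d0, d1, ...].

Answer: [0, 0, 12, 12, 12, 12, 12, 12]

Derivation:
Element change: A[2] -7 -> 5, delta = 12
For k < 2: P[k] unchanged, delta_P[k] = 0
For k >= 2: P[k] shifts by exactly 12
Delta array: [0, 0, 12, 12, 12, 12, 12, 12]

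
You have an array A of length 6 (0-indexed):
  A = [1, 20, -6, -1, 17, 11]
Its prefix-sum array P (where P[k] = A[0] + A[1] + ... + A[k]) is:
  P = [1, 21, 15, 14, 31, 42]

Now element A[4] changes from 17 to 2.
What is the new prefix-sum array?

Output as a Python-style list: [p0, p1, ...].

Change: A[4] 17 -> 2, delta = -15
P[k] for k < 4: unchanged (A[4] not included)
P[k] for k >= 4: shift by delta = -15
  P[0] = 1 + 0 = 1
  P[1] = 21 + 0 = 21
  P[2] = 15 + 0 = 15
  P[3] = 14 + 0 = 14
  P[4] = 31 + -15 = 16
  P[5] = 42 + -15 = 27

Answer: [1, 21, 15, 14, 16, 27]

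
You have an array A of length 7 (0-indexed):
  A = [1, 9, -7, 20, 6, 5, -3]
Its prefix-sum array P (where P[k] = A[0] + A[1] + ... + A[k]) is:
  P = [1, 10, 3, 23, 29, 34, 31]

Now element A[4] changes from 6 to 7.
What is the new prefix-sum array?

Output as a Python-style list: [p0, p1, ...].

Answer: [1, 10, 3, 23, 30, 35, 32]

Derivation:
Change: A[4] 6 -> 7, delta = 1
P[k] for k < 4: unchanged (A[4] not included)
P[k] for k >= 4: shift by delta = 1
  P[0] = 1 + 0 = 1
  P[1] = 10 + 0 = 10
  P[2] = 3 + 0 = 3
  P[3] = 23 + 0 = 23
  P[4] = 29 + 1 = 30
  P[5] = 34 + 1 = 35
  P[6] = 31 + 1 = 32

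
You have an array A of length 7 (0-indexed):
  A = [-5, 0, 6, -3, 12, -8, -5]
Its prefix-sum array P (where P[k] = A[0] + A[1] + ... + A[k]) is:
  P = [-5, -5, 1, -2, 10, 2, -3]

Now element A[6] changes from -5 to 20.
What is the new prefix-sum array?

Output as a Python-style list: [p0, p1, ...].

Answer: [-5, -5, 1, -2, 10, 2, 22]

Derivation:
Change: A[6] -5 -> 20, delta = 25
P[k] for k < 6: unchanged (A[6] not included)
P[k] for k >= 6: shift by delta = 25
  P[0] = -5 + 0 = -5
  P[1] = -5 + 0 = -5
  P[2] = 1 + 0 = 1
  P[3] = -2 + 0 = -2
  P[4] = 10 + 0 = 10
  P[5] = 2 + 0 = 2
  P[6] = -3 + 25 = 22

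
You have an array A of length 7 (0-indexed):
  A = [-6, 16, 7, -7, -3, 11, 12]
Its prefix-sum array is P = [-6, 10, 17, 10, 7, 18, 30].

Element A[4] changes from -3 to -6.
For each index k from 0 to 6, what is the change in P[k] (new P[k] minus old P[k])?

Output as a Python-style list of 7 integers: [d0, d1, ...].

Element change: A[4] -3 -> -6, delta = -3
For k < 4: P[k] unchanged, delta_P[k] = 0
For k >= 4: P[k] shifts by exactly -3
Delta array: [0, 0, 0, 0, -3, -3, -3]

Answer: [0, 0, 0, 0, -3, -3, -3]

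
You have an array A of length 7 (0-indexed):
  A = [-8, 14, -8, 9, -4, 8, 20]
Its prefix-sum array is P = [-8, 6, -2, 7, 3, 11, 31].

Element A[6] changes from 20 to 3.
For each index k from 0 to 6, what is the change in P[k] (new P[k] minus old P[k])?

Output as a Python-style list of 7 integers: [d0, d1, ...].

Answer: [0, 0, 0, 0, 0, 0, -17]

Derivation:
Element change: A[6] 20 -> 3, delta = -17
For k < 6: P[k] unchanged, delta_P[k] = 0
For k >= 6: P[k] shifts by exactly -17
Delta array: [0, 0, 0, 0, 0, 0, -17]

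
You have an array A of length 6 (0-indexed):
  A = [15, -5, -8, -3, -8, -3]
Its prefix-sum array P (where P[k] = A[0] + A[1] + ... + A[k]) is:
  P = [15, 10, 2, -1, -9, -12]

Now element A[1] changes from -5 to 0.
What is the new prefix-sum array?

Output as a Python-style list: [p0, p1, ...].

Change: A[1] -5 -> 0, delta = 5
P[k] for k < 1: unchanged (A[1] not included)
P[k] for k >= 1: shift by delta = 5
  P[0] = 15 + 0 = 15
  P[1] = 10 + 5 = 15
  P[2] = 2 + 5 = 7
  P[3] = -1 + 5 = 4
  P[4] = -9 + 5 = -4
  P[5] = -12 + 5 = -7

Answer: [15, 15, 7, 4, -4, -7]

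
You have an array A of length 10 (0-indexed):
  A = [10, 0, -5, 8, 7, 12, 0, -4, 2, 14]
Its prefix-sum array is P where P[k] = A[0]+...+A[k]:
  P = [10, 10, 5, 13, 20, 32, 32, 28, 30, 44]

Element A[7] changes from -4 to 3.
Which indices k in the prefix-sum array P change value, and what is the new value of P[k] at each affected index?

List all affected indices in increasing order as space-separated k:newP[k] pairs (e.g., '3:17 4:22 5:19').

Answer: 7:35 8:37 9:51

Derivation:
P[k] = A[0] + ... + A[k]
P[k] includes A[7] iff k >= 7
Affected indices: 7, 8, ..., 9; delta = 7
  P[7]: 28 + 7 = 35
  P[8]: 30 + 7 = 37
  P[9]: 44 + 7 = 51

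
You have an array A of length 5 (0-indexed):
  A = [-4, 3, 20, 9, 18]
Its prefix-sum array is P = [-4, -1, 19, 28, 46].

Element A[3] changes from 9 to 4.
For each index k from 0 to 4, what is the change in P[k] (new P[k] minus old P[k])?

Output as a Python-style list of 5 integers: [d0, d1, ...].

Answer: [0, 0, 0, -5, -5]

Derivation:
Element change: A[3] 9 -> 4, delta = -5
For k < 3: P[k] unchanged, delta_P[k] = 0
For k >= 3: P[k] shifts by exactly -5
Delta array: [0, 0, 0, -5, -5]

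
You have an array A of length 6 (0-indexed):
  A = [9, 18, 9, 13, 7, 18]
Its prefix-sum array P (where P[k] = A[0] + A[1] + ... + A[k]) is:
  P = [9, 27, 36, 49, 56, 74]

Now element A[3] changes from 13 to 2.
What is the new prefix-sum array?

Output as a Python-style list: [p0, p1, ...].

Change: A[3] 13 -> 2, delta = -11
P[k] for k < 3: unchanged (A[3] not included)
P[k] for k >= 3: shift by delta = -11
  P[0] = 9 + 0 = 9
  P[1] = 27 + 0 = 27
  P[2] = 36 + 0 = 36
  P[3] = 49 + -11 = 38
  P[4] = 56 + -11 = 45
  P[5] = 74 + -11 = 63

Answer: [9, 27, 36, 38, 45, 63]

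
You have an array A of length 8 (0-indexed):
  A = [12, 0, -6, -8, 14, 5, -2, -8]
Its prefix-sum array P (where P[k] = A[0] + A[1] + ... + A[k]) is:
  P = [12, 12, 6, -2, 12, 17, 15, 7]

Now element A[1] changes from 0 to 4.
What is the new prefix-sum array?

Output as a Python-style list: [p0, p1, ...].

Change: A[1] 0 -> 4, delta = 4
P[k] for k < 1: unchanged (A[1] not included)
P[k] for k >= 1: shift by delta = 4
  P[0] = 12 + 0 = 12
  P[1] = 12 + 4 = 16
  P[2] = 6 + 4 = 10
  P[3] = -2 + 4 = 2
  P[4] = 12 + 4 = 16
  P[5] = 17 + 4 = 21
  P[6] = 15 + 4 = 19
  P[7] = 7 + 4 = 11

Answer: [12, 16, 10, 2, 16, 21, 19, 11]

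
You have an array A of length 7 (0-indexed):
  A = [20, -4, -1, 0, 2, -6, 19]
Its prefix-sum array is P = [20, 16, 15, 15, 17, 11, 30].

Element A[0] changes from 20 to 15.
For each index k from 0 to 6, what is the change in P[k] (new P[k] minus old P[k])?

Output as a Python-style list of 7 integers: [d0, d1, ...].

Answer: [-5, -5, -5, -5, -5, -5, -5]

Derivation:
Element change: A[0] 20 -> 15, delta = -5
For k < 0: P[k] unchanged, delta_P[k] = 0
For k >= 0: P[k] shifts by exactly -5
Delta array: [-5, -5, -5, -5, -5, -5, -5]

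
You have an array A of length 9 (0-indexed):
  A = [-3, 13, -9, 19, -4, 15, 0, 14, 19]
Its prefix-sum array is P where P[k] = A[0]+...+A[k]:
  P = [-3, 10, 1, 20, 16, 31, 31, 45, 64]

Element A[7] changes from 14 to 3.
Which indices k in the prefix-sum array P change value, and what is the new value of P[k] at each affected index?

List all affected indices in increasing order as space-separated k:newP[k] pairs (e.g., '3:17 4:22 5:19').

P[k] = A[0] + ... + A[k]
P[k] includes A[7] iff k >= 7
Affected indices: 7, 8, ..., 8; delta = -11
  P[7]: 45 + -11 = 34
  P[8]: 64 + -11 = 53

Answer: 7:34 8:53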